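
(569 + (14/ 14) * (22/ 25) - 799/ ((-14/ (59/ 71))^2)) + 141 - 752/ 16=16328900517/ 24700900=661.07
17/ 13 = 1.31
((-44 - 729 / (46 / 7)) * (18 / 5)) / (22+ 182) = -21381 / 7820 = -2.73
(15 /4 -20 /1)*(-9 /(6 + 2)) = 585 /32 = 18.28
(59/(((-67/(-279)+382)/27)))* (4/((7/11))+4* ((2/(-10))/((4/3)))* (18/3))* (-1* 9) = -376002162/3732575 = -100.74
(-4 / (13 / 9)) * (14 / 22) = -252 / 143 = -1.76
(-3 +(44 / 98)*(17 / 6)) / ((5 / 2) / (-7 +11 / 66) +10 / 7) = -10414 / 6405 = -1.63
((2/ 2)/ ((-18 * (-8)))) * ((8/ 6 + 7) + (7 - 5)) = 31/ 432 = 0.07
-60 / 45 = -4 / 3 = -1.33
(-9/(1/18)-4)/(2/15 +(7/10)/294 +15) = -23240/2119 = -10.97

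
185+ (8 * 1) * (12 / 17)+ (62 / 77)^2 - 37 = 15551896 / 100793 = 154.30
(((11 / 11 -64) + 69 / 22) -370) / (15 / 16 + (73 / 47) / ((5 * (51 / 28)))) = -906737160 / 2337269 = -387.95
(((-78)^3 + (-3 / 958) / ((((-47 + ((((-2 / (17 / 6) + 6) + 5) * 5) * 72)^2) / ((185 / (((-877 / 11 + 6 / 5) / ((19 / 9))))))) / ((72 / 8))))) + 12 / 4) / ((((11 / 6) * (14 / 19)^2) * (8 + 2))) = -767264597473021697544723 / 16093644414212993320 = -47675.01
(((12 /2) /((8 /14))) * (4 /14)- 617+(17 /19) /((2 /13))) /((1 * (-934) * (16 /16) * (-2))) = -23111 /70984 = -0.33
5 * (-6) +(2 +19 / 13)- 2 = -371 / 13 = -28.54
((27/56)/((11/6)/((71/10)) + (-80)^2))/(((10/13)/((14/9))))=8307/54530200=0.00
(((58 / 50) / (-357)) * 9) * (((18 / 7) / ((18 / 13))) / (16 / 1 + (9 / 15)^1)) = -0.00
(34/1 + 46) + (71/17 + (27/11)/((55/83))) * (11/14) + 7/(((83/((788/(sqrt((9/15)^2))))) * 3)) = 601913222/4889115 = 123.11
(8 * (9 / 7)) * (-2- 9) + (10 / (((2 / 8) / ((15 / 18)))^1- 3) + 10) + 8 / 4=-19816 / 189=-104.85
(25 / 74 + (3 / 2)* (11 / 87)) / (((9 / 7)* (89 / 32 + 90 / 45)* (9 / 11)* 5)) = 1394624 / 66488445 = 0.02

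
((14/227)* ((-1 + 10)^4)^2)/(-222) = -100442349/8399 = -11958.85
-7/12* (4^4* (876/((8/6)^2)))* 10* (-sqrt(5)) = 735840* sqrt(5) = 1645388.26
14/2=7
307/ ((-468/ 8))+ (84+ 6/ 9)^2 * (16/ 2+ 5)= 93184.53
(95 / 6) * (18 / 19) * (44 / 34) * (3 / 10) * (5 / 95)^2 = 99 / 6137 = 0.02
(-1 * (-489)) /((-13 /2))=-75.23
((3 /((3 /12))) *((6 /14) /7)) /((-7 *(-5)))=36 /1715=0.02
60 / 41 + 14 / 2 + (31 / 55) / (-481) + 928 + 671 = 1743541959 / 1084655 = 1607.46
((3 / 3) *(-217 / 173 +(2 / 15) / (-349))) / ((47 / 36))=-13636092 / 14188595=-0.96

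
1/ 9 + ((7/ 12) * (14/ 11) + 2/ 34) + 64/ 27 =33149/ 10098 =3.28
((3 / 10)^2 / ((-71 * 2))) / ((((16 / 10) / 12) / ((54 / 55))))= -729 / 156200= -0.00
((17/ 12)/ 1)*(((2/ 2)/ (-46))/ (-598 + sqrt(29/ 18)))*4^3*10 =1360*sqrt(58)/ 148047389 + 212160/ 6436843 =0.03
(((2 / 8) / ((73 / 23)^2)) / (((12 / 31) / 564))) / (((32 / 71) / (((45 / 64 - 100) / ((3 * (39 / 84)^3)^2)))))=-40914511238884885 / 462997172898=-88368.81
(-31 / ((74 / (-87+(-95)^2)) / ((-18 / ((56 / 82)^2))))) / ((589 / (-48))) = -405669006 / 34447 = -11776.61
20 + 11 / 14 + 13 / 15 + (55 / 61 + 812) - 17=10472867 / 12810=817.55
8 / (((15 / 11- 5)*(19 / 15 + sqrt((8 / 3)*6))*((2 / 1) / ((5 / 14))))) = -165 / 2212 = -0.07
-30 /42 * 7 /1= -5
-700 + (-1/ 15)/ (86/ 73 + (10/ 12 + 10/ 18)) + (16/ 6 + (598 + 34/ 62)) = -154979489/ 1568445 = -98.81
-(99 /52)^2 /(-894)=3267 /805792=0.00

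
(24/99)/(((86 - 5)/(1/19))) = 8/50787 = 0.00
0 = 0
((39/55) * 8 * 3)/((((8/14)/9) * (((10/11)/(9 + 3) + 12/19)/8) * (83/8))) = 107557632/368105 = 292.19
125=125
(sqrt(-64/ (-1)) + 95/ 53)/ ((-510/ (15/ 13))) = -519/ 23426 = -0.02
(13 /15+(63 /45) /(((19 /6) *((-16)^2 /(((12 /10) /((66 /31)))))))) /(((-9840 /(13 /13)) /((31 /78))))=-53965823 /1539952128000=-0.00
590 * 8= 4720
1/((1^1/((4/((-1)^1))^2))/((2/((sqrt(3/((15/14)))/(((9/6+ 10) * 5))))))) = 920 * sqrt(70)/7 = 1099.61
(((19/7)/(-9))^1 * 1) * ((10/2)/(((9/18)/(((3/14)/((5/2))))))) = -38/147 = -0.26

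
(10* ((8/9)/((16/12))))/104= 5/78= 0.06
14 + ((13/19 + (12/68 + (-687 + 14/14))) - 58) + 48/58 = -6822096/9367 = -728.31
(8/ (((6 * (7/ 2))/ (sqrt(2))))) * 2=16 * sqrt(2)/ 21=1.08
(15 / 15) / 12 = 1 / 12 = 0.08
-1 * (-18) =18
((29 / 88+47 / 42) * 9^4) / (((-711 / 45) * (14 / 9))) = -263456955 / 681296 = -386.70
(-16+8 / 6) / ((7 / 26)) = -1144 / 21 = -54.48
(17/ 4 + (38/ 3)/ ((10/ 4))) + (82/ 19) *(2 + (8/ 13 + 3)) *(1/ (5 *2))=173989/ 14820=11.74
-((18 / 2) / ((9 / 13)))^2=-169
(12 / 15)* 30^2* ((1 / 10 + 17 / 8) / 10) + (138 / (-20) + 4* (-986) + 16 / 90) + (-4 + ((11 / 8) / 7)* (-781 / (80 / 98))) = -11469457 / 2880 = -3982.45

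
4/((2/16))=32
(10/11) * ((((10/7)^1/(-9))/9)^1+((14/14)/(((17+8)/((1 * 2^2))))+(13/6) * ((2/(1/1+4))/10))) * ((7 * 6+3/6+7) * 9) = 6493/70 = 92.76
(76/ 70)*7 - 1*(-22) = 148/ 5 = 29.60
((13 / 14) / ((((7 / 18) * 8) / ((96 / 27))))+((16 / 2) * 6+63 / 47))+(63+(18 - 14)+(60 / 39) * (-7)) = 3192468 / 29939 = 106.63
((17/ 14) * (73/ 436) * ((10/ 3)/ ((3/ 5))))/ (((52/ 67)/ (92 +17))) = 2078675/ 13104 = 158.63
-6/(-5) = 1.20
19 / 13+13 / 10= 359 / 130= 2.76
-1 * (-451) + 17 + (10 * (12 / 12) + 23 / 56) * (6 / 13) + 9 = 175377 / 364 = 481.80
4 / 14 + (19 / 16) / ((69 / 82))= 6557 / 3864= 1.70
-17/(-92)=0.18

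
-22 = -22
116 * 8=928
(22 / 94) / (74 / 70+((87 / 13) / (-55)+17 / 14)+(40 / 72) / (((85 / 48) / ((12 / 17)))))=31821790 / 322402657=0.10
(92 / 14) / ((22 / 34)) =782 / 77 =10.16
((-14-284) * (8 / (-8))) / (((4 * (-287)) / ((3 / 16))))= -447 / 9184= -0.05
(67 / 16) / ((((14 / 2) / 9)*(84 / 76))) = 3819 / 784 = 4.87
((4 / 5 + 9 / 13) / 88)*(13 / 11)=97 / 4840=0.02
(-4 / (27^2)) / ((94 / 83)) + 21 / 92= 704251 / 3152196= 0.22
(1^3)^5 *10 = 10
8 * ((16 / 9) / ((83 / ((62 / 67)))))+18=908818 / 50049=18.16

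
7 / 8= 0.88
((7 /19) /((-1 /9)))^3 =-36.46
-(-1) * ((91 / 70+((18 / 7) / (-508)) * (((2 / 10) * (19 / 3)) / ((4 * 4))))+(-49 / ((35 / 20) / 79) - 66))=-64767573 / 28448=-2276.70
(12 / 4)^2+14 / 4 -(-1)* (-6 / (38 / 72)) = 43 / 38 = 1.13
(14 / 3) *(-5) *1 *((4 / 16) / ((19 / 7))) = -245 / 114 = -2.15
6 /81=2 /27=0.07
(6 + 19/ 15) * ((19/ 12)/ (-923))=-2071/ 166140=-0.01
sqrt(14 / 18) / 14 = sqrt(7) / 42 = 0.06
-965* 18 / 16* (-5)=43425 / 8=5428.12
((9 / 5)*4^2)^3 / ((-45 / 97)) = -51491.64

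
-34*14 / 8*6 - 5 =-362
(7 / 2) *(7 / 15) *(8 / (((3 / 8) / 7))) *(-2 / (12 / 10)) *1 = -10976 / 27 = -406.52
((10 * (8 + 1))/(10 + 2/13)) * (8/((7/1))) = 780/77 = 10.13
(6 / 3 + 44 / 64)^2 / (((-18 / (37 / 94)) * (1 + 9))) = -68413 / 4331520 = -0.02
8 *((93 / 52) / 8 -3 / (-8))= 249 / 52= 4.79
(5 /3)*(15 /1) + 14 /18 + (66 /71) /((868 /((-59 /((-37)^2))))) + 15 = 15481644799 /379659294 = 40.78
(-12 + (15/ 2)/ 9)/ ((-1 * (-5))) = -67/ 30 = -2.23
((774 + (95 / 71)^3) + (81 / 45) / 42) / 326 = 19452707963 / 8167529020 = 2.38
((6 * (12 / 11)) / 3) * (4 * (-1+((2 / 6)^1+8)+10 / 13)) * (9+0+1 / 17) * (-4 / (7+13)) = -128.12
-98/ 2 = -49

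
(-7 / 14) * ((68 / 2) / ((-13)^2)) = -17 / 169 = -0.10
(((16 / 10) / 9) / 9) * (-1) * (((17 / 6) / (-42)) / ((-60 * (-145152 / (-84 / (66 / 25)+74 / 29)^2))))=0.00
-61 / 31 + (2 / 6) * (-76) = -2539 / 93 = -27.30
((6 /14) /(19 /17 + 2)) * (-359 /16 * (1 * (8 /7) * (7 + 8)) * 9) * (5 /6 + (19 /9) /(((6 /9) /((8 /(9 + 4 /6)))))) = -495166905 /301252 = -1643.70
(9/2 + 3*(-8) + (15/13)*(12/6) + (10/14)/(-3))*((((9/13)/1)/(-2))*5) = 142755/4732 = 30.17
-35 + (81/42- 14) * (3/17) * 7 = -1697/34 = -49.91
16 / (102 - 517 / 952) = 15232 / 96587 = 0.16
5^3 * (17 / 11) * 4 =8500 / 11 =772.73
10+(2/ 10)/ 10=501/ 50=10.02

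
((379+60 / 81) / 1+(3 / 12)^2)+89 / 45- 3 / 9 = 823927 / 2160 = 381.45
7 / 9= 0.78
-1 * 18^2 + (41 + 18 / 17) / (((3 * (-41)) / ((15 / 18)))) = -4068479 / 12546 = -324.28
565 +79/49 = 27764/49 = 566.61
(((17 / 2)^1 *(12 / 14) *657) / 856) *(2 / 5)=2.24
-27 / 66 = -9 / 22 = -0.41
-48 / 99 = -16 / 33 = -0.48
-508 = -508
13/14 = 0.93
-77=-77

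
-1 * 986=-986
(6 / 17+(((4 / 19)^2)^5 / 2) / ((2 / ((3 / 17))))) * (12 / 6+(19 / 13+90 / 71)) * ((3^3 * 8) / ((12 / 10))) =28903073170425096600 / 96202560651155491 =300.44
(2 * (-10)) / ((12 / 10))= -50 / 3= -16.67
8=8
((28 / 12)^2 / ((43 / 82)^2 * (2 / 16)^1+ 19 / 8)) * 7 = 376544 / 23805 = 15.82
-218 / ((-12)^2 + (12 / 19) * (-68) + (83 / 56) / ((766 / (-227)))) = -2.17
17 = 17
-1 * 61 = -61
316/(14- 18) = -79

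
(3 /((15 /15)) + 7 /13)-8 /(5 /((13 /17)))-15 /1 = -12.69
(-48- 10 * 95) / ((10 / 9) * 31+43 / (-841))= -7553862 / 260323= -29.02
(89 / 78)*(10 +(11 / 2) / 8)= 5073 / 416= 12.19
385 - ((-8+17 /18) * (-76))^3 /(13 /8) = -899187327163 /9477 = -94881009.51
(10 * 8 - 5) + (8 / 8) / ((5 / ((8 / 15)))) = 5633 / 75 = 75.11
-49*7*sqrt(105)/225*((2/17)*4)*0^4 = 0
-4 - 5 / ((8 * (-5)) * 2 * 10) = -639 / 160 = -3.99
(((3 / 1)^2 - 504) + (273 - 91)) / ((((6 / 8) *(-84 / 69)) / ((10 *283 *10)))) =203731700 / 21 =9701509.52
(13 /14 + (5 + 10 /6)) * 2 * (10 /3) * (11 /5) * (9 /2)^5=23022549 /112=205558.47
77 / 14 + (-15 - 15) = -49 / 2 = -24.50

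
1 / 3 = 0.33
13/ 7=1.86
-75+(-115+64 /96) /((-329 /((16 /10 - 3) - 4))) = -18066 /235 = -76.88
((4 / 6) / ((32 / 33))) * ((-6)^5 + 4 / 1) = -5343.25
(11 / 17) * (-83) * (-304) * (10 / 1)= 2775520 / 17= 163265.88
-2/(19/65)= -130/19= -6.84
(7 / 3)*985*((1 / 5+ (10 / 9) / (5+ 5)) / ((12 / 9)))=9653 / 18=536.28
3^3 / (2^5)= 27 / 32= 0.84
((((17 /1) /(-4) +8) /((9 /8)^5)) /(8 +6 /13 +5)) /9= 106496 /6200145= 0.02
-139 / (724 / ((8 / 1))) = -278 / 181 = -1.54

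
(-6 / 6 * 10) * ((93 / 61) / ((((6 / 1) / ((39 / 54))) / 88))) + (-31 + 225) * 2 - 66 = 88118 / 549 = 160.51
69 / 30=23 / 10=2.30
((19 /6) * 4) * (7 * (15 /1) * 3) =3990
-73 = -73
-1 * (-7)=7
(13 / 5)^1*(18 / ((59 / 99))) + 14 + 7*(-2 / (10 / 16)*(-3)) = 9424 / 59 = 159.73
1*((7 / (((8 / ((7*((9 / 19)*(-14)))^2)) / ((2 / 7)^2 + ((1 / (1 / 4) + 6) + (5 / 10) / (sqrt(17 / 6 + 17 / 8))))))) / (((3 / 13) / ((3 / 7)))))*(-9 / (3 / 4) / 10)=-4024566 / 95 -1083537*sqrt(714) / 30685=-43307.41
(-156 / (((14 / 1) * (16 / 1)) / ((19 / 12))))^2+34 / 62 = 2744271 / 1555456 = 1.76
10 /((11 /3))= 30 /11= 2.73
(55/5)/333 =11/333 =0.03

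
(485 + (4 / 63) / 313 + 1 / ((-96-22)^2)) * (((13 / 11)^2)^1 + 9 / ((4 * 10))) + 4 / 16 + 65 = 226385021918807 / 265781200608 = 851.77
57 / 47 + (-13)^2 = 8000 / 47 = 170.21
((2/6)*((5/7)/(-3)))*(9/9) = -5/63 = -0.08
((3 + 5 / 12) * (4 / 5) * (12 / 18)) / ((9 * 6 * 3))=41 / 3645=0.01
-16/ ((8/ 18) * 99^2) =-4/ 1089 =-0.00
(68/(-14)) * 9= -306/7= -43.71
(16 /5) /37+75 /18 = 4721 /1110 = 4.25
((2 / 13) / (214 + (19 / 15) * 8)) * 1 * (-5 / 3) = -25 / 21853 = -0.00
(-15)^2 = 225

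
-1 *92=-92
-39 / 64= -0.61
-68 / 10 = -34 / 5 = -6.80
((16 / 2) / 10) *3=12 / 5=2.40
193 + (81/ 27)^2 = 202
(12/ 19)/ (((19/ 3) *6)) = 6/ 361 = 0.02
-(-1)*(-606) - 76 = -682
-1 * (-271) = 271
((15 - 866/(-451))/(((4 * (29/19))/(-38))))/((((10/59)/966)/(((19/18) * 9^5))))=-9786140272692693/261580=-37411653309.48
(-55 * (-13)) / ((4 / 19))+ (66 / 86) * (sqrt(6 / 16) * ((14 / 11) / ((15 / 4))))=14 * sqrt(6) / 215+ 13585 / 4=3396.41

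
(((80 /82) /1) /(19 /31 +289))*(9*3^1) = 16740 /184049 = 0.09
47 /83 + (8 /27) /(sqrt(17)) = 8* sqrt(17) /459 + 47 /83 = 0.64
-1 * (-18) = 18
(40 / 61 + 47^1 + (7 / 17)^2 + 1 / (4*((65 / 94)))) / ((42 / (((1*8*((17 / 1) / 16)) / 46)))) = 36811041 / 173635280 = 0.21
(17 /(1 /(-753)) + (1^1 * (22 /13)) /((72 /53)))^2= 163833709.46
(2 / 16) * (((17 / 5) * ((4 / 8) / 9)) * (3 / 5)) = 17 / 1200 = 0.01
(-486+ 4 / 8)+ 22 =-927 / 2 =-463.50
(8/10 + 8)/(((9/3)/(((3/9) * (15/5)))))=2.93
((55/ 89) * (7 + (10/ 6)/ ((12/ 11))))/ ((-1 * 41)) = -16885/ 131364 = -0.13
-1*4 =-4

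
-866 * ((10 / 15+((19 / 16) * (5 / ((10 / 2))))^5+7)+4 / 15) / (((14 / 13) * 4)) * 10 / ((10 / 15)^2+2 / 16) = -2734377303723 / 75235328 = -36344.33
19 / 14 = 1.36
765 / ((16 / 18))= 6885 / 8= 860.62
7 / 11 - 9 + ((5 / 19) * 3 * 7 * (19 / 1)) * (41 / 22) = 4121 / 22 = 187.32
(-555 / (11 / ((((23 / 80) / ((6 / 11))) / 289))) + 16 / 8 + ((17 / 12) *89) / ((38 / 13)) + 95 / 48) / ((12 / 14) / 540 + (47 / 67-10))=-174372457665 / 34476715088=-5.06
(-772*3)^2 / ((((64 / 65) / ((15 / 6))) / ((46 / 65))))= 9638178.75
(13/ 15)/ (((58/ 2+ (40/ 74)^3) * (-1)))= -0.03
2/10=0.20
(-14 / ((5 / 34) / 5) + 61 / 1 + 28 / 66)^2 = 187169761 / 1089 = 171873.06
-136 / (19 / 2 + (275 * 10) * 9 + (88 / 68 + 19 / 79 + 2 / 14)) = -2557072 / 465559659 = -0.01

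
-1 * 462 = -462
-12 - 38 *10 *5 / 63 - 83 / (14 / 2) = -3403 / 63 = -54.02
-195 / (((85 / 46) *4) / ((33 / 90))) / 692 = -3289 / 235280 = -0.01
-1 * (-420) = 420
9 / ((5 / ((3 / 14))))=27 / 70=0.39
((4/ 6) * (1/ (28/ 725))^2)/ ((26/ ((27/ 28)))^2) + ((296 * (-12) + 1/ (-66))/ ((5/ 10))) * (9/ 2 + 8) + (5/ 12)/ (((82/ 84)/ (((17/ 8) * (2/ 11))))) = -24960749810052365/ 281090793984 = -88799.60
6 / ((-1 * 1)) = -6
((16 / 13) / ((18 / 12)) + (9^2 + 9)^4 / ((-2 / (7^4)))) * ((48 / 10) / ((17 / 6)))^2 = -21232470954018816 / 93925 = -226057715773.42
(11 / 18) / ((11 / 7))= 7 / 18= 0.39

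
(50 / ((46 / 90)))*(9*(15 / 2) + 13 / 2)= 166500 / 23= 7239.13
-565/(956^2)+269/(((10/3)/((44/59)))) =16225853069/269611120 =60.18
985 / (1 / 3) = 2955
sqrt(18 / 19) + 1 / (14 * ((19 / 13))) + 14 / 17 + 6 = 3 * sqrt(38) / 19 + 31077 / 4522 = 7.85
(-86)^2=7396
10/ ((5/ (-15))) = -30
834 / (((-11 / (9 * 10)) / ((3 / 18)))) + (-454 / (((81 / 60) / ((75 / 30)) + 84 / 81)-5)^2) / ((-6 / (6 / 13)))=-3463641070830 / 3053570663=-1134.29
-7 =-7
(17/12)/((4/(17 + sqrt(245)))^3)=16541*sqrt(5)/96 + 1156/3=770.61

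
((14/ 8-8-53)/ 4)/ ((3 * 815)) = -79/ 13040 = -0.01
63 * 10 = 630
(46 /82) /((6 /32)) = 368 /123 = 2.99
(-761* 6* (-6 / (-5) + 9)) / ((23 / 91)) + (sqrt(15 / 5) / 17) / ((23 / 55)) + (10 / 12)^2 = -762866141 / 4140 + 55* sqrt(3) / 391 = -184266.94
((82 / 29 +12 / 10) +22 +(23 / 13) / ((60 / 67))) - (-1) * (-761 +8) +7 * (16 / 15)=-5410177 / 7540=-717.53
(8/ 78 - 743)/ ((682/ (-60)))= 289730/ 4433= 65.36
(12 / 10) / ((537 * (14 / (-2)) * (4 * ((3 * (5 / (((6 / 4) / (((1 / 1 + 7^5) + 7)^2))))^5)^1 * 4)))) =-1 / 111813633344887689028277990675449368632812500000000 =-0.00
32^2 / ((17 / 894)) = 915456 / 17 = 53850.35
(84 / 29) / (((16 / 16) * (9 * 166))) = 14 / 7221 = 0.00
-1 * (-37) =37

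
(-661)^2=436921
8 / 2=4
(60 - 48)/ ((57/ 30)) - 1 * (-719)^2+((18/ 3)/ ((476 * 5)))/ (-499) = -5832484359647/ 11282390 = -516954.68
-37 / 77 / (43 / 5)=-185 / 3311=-0.06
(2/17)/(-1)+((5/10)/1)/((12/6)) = 9/68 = 0.13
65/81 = 0.80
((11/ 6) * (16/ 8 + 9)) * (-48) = -968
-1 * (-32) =32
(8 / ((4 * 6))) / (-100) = -1 / 300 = -0.00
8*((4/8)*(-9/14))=-18/7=-2.57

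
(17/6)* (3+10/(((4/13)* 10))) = 425/24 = 17.71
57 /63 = 19 /21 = 0.90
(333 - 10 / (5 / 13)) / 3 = 307 / 3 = 102.33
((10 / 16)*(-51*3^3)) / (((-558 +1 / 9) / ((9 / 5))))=111537 / 40168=2.78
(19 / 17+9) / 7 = 172 / 119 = 1.45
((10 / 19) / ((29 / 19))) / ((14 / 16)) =80 / 203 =0.39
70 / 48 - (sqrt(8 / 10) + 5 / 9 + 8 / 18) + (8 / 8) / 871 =9605 / 20904 - 2 * sqrt(5) / 5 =-0.43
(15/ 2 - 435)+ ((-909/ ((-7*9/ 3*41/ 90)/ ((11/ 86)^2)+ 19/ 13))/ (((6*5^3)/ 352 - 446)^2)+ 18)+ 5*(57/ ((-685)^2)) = -6455580355272494360790093/ 15764566679173589175370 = -409.50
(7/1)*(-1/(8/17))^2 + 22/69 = 140995/4416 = 31.93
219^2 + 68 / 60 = 719432 / 15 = 47962.13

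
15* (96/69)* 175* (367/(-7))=-4404000/23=-191478.26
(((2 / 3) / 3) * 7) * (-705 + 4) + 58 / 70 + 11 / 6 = -685303 / 630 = -1087.78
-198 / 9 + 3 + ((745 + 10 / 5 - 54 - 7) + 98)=765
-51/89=-0.57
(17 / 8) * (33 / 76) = 561 / 608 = 0.92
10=10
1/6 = 0.17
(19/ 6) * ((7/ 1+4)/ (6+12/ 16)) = 418/ 81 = 5.16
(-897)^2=804609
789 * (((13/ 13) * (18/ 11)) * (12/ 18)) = 9468/ 11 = 860.73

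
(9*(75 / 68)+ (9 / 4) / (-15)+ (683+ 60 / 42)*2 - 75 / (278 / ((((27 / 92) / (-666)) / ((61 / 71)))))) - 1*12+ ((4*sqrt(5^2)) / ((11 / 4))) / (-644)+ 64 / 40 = 147693881352353 / 107945809840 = 1368.22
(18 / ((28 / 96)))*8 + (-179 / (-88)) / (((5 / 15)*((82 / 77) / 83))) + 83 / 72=40107677 / 41328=970.47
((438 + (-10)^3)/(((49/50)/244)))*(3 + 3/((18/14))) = -109702400/147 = -746274.83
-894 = -894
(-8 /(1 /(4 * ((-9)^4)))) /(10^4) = -13122 /625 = -21.00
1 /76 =0.01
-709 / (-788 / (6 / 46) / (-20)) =-10635 / 4531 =-2.35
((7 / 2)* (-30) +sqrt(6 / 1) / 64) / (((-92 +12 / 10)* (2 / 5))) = 2625 / 908 - 25* sqrt(6) / 58112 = 2.89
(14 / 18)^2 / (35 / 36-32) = -196 / 10053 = -0.02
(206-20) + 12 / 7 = 1314 / 7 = 187.71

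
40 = 40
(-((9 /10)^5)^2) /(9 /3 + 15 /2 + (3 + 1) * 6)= -1162261467 /115000000000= -0.01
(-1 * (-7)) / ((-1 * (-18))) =7 / 18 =0.39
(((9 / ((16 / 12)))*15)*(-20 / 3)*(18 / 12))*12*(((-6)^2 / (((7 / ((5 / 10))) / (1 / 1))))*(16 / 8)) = -437400 / 7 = -62485.71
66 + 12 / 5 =342 / 5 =68.40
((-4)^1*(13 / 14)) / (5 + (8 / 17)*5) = -442 / 875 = -0.51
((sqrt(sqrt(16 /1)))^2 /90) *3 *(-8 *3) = -16 /5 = -3.20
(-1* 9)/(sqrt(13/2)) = -3.53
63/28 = 9/4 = 2.25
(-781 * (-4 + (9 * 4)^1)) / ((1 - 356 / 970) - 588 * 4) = 12121120 / 1140413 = 10.63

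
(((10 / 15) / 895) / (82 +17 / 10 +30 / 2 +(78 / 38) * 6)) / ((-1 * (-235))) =76 / 2661831135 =0.00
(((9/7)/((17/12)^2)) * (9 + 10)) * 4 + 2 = 102542/2023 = 50.69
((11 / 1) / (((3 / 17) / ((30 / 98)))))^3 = 817400375 / 117649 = 6947.79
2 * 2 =4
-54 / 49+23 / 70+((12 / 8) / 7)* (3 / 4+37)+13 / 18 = 141791 / 17640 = 8.04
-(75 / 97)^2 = -5625 / 9409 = -0.60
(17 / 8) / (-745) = -17 / 5960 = -0.00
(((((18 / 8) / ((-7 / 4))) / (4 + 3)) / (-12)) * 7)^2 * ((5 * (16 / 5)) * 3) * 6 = 162 / 49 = 3.31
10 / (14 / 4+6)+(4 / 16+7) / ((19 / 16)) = 7.16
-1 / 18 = -0.06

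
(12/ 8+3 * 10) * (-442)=-13923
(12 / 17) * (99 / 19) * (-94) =-111672 / 323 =-345.73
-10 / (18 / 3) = -5 / 3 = -1.67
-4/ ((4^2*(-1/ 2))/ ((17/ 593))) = 17/ 1186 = 0.01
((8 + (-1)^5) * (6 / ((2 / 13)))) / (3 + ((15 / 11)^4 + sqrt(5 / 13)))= 38.57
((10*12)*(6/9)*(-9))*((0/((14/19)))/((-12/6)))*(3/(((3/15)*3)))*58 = 0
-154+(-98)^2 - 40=9410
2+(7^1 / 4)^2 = 81 / 16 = 5.06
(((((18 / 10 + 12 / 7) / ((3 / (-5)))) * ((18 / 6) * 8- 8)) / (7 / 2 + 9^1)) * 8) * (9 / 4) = -23616 / 175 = -134.95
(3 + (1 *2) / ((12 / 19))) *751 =27787 / 6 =4631.17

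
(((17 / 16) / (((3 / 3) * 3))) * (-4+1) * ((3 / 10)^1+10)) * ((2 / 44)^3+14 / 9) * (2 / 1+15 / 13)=-10702674071 / 199330560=-53.69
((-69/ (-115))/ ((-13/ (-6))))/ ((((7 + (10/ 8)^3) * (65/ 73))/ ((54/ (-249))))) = -504576/ 66978925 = -0.01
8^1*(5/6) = 20/3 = 6.67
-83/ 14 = -5.93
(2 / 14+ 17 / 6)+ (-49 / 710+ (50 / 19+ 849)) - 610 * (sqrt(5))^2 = -2195.46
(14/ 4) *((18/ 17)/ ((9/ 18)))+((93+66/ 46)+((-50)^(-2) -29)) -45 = 27.85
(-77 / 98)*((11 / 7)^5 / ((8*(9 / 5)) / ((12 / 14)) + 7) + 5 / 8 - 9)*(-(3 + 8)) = -15434780691 / 224003696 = -68.90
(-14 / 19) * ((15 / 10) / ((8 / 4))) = -0.55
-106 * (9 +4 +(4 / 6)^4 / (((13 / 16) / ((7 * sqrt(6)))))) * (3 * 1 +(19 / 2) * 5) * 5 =-347945 - 47962880 * sqrt(6) / 1053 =-459516.30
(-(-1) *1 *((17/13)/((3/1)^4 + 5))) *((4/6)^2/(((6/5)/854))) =72590/15093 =4.81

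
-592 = -592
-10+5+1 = -4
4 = 4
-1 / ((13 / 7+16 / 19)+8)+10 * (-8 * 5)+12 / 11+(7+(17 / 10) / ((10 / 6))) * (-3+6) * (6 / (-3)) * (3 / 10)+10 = -1578755927 / 3913250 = -403.44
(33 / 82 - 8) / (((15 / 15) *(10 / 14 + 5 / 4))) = -8722 / 2255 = -3.87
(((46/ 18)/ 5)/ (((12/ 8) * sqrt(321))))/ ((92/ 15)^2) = 5 * sqrt(321)/ 177192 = 0.00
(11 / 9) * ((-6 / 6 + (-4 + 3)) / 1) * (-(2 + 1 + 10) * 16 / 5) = 4576 / 45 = 101.69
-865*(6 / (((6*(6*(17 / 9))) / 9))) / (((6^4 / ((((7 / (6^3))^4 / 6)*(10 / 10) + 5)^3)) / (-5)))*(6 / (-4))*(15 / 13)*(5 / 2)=-2316282862878740401677427598398600625 / 1615981562029109185089851602501632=-1433.36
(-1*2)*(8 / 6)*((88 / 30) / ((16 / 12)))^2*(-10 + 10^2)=-5808 / 5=-1161.60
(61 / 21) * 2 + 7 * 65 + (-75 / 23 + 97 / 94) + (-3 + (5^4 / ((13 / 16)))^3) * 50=2270100030780354475 / 99748194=22758307090.56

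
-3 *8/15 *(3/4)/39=-2/65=-0.03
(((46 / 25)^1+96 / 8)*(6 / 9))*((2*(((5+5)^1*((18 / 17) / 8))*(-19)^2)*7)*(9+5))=73444728 / 85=864055.62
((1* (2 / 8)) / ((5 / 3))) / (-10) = -0.02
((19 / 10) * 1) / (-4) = -19 / 40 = -0.48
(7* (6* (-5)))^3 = -9261000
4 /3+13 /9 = 2.78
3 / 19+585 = 11118 / 19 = 585.16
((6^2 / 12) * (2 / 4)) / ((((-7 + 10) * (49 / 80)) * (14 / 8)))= 160 / 343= 0.47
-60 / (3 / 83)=-1660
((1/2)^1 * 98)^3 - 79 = 117570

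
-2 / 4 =-1 / 2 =-0.50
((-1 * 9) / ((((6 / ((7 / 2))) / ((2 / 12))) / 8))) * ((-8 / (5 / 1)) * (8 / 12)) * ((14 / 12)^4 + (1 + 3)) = 10619 / 243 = 43.70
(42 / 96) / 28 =1 / 64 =0.02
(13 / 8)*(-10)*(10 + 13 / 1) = -373.75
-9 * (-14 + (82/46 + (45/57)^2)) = 866394/8303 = 104.35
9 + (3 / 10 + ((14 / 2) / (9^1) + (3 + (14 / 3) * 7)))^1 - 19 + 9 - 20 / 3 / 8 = 1571 / 45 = 34.91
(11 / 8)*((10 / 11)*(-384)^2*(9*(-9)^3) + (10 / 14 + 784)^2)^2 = 224413401428724251522601 / 211288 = 1062120903358090622.86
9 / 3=3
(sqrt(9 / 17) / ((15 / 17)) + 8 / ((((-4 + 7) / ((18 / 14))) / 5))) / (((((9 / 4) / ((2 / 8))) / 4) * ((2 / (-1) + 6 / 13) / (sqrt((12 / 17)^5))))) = -9984 * sqrt(51) / 34391 - 416 * sqrt(3) / 7225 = -2.17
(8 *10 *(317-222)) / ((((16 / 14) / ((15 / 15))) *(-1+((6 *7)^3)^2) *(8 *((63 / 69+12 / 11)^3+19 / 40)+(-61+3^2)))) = 538459710250 / 7191361421457644509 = 0.00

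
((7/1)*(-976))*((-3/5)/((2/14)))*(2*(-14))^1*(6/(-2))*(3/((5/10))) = 72309888/5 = 14461977.60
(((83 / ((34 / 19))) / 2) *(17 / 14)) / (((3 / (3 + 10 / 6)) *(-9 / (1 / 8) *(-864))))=1577 / 2239488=0.00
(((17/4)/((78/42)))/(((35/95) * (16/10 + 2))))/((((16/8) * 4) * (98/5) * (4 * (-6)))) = -8075/17611776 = -0.00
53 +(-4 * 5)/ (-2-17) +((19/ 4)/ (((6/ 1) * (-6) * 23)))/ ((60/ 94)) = 102025753/ 1887840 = 54.04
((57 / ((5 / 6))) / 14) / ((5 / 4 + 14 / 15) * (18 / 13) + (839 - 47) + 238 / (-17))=4446 / 710731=0.01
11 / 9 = 1.22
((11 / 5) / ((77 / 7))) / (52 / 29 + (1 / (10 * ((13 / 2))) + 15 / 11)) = 4147 / 65774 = 0.06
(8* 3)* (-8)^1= -192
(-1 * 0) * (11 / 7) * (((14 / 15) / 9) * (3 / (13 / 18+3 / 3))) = 0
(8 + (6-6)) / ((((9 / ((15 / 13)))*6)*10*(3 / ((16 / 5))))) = 32 / 1755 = 0.02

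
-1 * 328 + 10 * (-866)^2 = 7499232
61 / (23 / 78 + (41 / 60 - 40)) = -47580 / 30437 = -1.56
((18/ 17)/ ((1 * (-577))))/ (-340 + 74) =0.00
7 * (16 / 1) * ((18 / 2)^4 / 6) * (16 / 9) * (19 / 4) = 1034208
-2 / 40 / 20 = -1 / 400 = -0.00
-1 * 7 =-7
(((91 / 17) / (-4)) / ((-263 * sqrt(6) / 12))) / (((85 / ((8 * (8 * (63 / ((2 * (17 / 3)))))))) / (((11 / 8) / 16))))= 189189 * sqrt(6) / 51684760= 0.01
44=44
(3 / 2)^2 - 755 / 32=-683 / 32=-21.34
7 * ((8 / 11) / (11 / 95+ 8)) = 5320 / 8481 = 0.63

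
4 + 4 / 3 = 5.33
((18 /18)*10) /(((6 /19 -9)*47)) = -38 /1551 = -0.02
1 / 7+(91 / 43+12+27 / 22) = 102551 / 6622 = 15.49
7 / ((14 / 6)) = 3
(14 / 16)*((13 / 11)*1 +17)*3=525 / 11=47.73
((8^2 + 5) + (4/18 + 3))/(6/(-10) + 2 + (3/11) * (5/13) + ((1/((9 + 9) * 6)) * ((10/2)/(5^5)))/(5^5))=2178515625000/45393750143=47.99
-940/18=-470/9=-52.22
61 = 61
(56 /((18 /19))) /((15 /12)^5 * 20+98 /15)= 680960 /778389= 0.87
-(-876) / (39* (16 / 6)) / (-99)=-73 / 858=-0.09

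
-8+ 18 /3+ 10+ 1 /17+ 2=171 /17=10.06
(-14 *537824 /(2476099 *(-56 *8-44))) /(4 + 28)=117649 /609120354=0.00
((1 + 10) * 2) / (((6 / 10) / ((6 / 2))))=110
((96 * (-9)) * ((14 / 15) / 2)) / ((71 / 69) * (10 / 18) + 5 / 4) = -5007744 / 22625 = -221.34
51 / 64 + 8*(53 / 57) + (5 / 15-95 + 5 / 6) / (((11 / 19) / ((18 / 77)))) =-91621547 / 3089856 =-29.65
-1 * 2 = -2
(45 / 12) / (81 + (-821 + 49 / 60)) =-225 / 44351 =-0.01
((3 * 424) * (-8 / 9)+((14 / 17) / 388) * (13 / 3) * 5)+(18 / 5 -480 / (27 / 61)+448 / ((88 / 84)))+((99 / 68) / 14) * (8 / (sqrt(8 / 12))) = -2912118289 / 1632510+99 * sqrt(6) / 238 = -1782.81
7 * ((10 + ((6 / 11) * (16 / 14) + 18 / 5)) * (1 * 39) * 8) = 1708512 / 55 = 31063.85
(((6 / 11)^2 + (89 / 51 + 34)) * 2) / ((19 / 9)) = 1334514 / 39083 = 34.15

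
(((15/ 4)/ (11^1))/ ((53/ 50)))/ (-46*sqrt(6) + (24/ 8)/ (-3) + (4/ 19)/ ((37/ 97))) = 27680625/ 2438641675558 - 1420850875*sqrt(6)/ 1219320837779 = -0.00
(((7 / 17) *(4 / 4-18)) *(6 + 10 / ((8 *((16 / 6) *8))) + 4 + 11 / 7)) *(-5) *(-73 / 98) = -7606965 / 25088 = -303.21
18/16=9/8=1.12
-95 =-95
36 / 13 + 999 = 1001.77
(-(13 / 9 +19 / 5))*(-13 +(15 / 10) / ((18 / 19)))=8083 / 135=59.87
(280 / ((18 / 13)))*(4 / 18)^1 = 3640 / 81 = 44.94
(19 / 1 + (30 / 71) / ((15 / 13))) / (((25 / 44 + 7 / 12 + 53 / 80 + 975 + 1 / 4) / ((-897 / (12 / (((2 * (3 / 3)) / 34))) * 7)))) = -0.61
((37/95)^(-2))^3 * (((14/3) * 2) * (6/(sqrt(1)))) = 16044.25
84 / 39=28 / 13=2.15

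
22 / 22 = 1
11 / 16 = 0.69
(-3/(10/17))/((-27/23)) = 391/90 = 4.34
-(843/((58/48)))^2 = -409333824/841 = -486722.74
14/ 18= 7/ 9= 0.78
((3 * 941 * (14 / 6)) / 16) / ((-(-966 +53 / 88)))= 72457 / 169910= 0.43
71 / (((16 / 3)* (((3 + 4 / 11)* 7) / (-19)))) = -44517 / 4144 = -10.74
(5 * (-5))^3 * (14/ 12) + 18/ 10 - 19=-547391/ 30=-18246.37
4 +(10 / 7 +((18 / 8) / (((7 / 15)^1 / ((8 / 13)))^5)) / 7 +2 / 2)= 336801665295 / 43682250157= 7.71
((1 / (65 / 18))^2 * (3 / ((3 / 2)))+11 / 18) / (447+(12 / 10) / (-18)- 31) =58139 / 31631730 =0.00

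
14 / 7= 2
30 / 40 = 3 / 4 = 0.75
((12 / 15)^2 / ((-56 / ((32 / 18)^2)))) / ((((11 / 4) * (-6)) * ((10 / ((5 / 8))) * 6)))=32 / 1403325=0.00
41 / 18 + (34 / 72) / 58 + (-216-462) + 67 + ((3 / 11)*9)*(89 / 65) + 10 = -296271587 / 497640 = -595.35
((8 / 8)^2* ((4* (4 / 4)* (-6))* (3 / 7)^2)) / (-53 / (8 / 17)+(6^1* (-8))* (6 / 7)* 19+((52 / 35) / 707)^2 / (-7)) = 16794926400 / 3407397046523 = 0.00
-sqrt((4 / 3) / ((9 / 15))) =-2 * sqrt(5) / 3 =-1.49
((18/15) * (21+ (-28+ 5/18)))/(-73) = 121/1095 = 0.11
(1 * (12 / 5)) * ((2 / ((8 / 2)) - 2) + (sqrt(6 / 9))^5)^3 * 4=-1714 / 45 + 107024 * sqrt(6) / 10935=-14.12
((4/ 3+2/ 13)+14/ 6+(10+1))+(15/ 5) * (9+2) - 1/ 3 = 1852/ 39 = 47.49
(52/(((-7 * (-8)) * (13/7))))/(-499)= -1/998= -0.00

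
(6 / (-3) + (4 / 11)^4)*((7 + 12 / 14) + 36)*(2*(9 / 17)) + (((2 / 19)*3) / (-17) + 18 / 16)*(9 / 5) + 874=1038026262197 / 1324132040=783.93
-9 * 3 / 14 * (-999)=26973 / 14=1926.64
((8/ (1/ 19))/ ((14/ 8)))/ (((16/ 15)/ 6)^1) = 3420/ 7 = 488.57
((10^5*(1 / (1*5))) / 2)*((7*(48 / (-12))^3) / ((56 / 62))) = -4960000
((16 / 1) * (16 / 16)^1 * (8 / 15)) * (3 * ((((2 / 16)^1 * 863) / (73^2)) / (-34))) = -6904 / 452965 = -0.02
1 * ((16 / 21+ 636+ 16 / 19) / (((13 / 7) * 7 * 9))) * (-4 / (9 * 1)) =-1017616 / 420147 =-2.42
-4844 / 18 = -2422 / 9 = -269.11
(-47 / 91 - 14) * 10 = -13210 / 91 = -145.16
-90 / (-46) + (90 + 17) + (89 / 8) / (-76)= 1521601 / 13984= 108.81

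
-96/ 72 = -4/ 3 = -1.33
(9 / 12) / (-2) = -3 / 8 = -0.38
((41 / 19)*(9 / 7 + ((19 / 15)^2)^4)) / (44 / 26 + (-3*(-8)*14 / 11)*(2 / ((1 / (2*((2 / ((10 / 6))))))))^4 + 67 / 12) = 3329033841500224 / 3162890157745381875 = 0.00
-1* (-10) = 10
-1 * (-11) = 11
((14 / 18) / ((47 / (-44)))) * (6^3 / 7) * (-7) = 7392 / 47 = 157.28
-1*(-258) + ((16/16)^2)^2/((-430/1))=110939/430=258.00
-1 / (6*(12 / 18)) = -1 / 4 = -0.25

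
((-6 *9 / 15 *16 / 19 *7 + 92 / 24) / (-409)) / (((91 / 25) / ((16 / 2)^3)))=12686080 / 2121483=5.98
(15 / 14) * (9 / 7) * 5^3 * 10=84375 / 49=1721.94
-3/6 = -1/2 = -0.50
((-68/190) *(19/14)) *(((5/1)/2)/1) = -17/14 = -1.21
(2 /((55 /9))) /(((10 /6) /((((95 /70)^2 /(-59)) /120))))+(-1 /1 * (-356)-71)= 18126566751 /63602000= 285.00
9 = 9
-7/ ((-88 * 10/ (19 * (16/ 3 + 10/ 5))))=133/ 120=1.11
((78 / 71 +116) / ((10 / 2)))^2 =69122596 / 126025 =548.48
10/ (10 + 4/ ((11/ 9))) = 55/ 73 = 0.75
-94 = -94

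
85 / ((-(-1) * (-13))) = -85 / 13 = -6.54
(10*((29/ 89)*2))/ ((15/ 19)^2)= 41876/ 4005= 10.46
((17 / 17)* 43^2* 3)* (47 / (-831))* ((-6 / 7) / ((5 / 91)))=6778434 / 1385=4894.18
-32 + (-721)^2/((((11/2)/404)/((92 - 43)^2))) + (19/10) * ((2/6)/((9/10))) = 27229383856361/297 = 91681427125.79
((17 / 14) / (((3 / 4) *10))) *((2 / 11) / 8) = 17 / 4620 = 0.00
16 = 16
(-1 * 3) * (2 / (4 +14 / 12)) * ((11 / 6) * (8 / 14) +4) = -1272 / 217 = -5.86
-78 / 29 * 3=-234 / 29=-8.07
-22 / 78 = -11 / 39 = -0.28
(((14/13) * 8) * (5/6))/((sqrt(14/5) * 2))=10 * sqrt(70)/39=2.15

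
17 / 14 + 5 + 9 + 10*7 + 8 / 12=85.88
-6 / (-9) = 2 / 3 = 0.67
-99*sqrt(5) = -221.37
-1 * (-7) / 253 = 7 / 253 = 0.03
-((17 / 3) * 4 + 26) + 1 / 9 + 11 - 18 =-500 / 9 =-55.56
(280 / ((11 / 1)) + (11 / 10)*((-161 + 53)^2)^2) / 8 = 1028869951 / 55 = 18706726.38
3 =3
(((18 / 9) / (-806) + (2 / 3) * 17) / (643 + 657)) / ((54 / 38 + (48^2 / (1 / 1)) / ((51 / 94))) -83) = 4424777 / 2114404866600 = 0.00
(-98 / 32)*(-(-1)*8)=-24.50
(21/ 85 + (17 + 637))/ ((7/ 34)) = 111222/ 35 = 3177.77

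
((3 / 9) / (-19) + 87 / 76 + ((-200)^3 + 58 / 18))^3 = -163846646808798091833669390625 / 320013504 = -511999164912734719575.05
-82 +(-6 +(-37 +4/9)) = -1121/9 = -124.56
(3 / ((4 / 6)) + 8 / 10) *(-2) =-53 / 5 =-10.60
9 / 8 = 1.12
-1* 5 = -5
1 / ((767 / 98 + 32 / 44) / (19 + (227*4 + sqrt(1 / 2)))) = 539*sqrt(2) / 9221 + 999306 / 9221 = 108.46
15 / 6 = 5 / 2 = 2.50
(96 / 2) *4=192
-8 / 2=-4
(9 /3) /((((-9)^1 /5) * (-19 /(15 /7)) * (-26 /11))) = -275 /3458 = -0.08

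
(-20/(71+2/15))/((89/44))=-1200/8633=-0.14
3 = 3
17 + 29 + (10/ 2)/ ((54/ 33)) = 883/ 18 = 49.06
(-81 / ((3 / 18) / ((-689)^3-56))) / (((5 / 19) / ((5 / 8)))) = 1510141403025 / 4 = 377535350756.25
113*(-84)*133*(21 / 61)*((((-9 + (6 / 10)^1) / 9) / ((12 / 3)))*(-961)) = -29723424402 / 305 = -97453850.50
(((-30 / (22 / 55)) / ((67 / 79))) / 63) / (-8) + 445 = 5010895 / 11256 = 445.18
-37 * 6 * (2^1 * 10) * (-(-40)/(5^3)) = -7104/5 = -1420.80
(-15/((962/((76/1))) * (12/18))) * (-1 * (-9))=-7695/481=-16.00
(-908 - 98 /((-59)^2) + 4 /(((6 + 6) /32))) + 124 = -8076214 /10443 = -773.36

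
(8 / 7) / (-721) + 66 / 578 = 164239 / 1458583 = 0.11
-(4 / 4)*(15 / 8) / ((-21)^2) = -5 / 1176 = -0.00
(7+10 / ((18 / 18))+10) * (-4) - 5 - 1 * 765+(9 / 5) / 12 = -17557 / 20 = -877.85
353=353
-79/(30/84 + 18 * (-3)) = 1106/751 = 1.47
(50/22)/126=25/1386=0.02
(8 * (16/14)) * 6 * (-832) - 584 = -323576/7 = -46225.14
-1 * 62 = -62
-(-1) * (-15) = -15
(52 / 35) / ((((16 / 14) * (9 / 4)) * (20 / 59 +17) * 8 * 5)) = 767 / 920700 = 0.00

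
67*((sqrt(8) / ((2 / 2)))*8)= 1516.04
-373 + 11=-362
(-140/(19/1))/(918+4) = -70/8759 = -0.01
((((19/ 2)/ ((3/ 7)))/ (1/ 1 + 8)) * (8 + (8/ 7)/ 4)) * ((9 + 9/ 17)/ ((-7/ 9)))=-29754/ 119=-250.03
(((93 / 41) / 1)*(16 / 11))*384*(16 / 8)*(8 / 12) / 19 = 761856 / 8569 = 88.91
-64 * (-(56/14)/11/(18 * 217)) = 128/21483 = 0.01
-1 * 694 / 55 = -694 / 55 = -12.62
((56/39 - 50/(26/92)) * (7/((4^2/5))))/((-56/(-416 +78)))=-111215/48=-2316.98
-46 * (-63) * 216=625968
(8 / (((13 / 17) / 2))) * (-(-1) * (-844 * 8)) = -1836544 / 13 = -141272.62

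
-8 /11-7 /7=-19 /11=-1.73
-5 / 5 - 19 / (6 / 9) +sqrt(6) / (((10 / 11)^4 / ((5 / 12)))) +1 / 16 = -471 / 16 +14641 * sqrt(6) / 24000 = -27.94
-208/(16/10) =-130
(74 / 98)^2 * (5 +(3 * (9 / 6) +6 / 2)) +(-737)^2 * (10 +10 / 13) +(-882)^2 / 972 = 1095636185561 / 187278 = 5850319.77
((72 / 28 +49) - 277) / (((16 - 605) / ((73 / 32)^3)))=306934413 / 67551232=4.54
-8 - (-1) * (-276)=-284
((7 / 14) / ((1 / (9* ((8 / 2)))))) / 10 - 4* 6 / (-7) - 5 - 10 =-342 / 35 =-9.77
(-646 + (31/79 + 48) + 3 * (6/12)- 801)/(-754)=220743/119132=1.85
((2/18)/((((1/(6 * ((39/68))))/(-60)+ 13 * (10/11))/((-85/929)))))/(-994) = 0.00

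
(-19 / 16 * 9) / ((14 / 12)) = -513 / 56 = -9.16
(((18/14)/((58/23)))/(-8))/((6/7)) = -69/928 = -0.07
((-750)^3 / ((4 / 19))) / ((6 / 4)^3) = -593750000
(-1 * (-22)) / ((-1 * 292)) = -11 / 146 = -0.08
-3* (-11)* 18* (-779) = -462726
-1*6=-6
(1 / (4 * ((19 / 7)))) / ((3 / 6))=7 / 38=0.18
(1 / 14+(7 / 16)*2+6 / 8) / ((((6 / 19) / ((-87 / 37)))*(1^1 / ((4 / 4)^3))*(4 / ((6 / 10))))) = -31407 / 16576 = -1.89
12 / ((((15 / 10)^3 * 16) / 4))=8 / 9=0.89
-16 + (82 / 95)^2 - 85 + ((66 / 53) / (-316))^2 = -63448143300451 / 632867980900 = -100.25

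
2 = 2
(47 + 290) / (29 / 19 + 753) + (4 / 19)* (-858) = -49079495 / 272384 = -180.18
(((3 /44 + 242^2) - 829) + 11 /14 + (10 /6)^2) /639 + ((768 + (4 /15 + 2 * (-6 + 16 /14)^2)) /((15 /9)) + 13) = 183702175589 /309978900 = 592.63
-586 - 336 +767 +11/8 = -1229/8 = -153.62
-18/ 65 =-0.28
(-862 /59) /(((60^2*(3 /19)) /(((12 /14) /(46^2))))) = -8189 /786517200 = -0.00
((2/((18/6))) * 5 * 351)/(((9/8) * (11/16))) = 16640/11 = 1512.73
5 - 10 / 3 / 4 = 25 / 6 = 4.17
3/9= 1/3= 0.33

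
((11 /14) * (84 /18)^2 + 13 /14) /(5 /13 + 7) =29549 /12096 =2.44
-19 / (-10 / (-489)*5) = -9291 / 50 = -185.82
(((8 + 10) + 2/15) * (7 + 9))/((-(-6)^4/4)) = -0.90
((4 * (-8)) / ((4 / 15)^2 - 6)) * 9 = 32400 / 667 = 48.58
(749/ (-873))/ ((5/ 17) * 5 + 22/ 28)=-178262/ 468801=-0.38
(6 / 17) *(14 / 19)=84 / 323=0.26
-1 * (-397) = 397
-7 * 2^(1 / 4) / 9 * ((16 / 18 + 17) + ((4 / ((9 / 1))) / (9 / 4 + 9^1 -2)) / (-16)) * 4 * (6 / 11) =-333536 * 2^(1 / 4) / 10989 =-36.09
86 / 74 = 43 / 37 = 1.16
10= 10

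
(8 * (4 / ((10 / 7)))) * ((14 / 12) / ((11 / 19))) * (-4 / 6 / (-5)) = 14896 / 2475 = 6.02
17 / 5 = 3.40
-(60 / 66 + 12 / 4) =-43 / 11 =-3.91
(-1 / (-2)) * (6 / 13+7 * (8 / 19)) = 421 / 247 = 1.70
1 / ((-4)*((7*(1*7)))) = -1 / 196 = -0.01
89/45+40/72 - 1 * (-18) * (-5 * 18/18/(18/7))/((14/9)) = -599/30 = -19.97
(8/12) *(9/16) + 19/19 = 11/8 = 1.38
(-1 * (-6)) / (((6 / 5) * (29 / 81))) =405 / 29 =13.97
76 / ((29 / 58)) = 152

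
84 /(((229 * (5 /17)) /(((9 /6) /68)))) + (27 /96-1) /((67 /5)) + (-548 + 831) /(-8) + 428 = 963783121 /2454880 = 392.60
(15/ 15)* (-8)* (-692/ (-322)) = -17.19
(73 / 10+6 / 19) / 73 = 1447 / 13870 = 0.10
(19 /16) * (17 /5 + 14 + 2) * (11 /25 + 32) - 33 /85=25396241 /34000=746.95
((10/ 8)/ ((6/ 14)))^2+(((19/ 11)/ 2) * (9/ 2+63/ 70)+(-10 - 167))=-1297529/ 7920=-163.83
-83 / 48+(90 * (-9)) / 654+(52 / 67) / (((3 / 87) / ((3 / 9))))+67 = 8358697 / 116848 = 71.53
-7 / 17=-0.41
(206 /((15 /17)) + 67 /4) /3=15013 /180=83.41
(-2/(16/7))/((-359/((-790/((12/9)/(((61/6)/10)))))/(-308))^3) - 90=357635540461942289/2961169856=120775084.80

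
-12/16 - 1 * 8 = -35/4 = -8.75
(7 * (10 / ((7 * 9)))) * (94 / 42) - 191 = -35629 / 189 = -188.51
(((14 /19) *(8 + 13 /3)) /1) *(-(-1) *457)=236726 /57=4153.09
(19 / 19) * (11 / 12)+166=2003 / 12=166.92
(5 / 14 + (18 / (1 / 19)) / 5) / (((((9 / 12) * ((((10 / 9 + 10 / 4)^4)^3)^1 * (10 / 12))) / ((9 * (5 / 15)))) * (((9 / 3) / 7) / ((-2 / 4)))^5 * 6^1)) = -3438363807245074176 / 142200226577642822265625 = -0.00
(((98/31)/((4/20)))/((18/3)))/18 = 245/1674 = 0.15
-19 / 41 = -0.46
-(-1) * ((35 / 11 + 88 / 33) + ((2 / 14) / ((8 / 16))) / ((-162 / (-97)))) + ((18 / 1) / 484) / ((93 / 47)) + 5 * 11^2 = 2599133525 / 4253634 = 611.04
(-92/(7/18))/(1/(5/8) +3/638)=-5282640/35833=-147.42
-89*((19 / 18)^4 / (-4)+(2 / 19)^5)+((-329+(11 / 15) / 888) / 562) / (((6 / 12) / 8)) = 986644630884223979 / 54050045615674560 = 18.25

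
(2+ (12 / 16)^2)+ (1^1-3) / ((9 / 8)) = 113 / 144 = 0.78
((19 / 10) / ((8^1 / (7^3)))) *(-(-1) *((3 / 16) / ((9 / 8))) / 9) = 6517 / 4320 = 1.51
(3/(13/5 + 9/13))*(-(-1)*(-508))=-49530/107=-462.90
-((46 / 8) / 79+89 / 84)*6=-3757 / 553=-6.79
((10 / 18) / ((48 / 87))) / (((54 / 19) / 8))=2755 / 972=2.83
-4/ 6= -2/ 3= -0.67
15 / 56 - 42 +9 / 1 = -1833 / 56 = -32.73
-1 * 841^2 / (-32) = 707281 / 32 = 22102.53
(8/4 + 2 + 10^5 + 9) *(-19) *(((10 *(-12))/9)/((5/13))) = 197625688/3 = 65875229.33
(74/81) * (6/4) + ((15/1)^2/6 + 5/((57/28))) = 42401/1026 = 41.33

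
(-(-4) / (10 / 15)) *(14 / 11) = 84 / 11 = 7.64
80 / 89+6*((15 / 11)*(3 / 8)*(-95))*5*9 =-51360605 / 3916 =-13115.58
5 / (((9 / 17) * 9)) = 85 / 81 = 1.05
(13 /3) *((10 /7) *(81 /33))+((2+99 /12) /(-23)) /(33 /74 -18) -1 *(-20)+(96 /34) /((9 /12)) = 3049320245 /78217986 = 38.98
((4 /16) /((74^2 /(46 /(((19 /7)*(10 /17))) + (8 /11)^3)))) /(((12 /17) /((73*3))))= 4581259467 /11078605120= 0.41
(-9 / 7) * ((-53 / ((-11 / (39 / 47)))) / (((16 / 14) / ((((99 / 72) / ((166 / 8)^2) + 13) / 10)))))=-1666438137 / 284929040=-5.85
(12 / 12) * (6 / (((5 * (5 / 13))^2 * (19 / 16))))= 16224 / 11875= 1.37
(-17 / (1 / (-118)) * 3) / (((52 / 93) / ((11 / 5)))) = 3078207 / 130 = 23678.52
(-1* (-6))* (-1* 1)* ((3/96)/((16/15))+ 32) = -49197/256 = -192.18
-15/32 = -0.47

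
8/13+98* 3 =3830/13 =294.62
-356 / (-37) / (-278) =-178 / 5143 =-0.03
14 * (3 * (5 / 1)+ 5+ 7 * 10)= 1260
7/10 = 0.70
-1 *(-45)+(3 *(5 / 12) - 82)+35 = -0.75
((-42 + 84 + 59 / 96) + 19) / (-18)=-5915 / 1728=-3.42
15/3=5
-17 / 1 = -17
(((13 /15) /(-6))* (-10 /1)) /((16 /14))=91 /72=1.26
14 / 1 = 14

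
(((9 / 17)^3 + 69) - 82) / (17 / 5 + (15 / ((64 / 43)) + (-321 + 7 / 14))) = 20204800 / 482687511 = 0.04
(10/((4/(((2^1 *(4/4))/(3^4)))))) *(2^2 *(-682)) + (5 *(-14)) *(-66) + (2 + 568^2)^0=360661/81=4452.60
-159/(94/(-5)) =795/94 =8.46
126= 126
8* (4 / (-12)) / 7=-8 / 21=-0.38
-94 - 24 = -118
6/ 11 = 0.55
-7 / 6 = -1.17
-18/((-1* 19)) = 18/19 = 0.95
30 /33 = 10 /11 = 0.91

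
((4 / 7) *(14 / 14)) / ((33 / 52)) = 0.90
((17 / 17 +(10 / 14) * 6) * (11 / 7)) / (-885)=-0.01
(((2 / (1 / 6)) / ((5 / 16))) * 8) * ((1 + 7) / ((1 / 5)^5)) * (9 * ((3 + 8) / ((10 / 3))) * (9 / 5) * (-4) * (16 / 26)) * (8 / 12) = -8758886400 / 13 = -673760492.31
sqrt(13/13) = 1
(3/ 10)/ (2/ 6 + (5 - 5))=9/ 10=0.90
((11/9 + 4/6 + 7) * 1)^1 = 80/9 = 8.89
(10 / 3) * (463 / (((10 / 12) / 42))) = 77784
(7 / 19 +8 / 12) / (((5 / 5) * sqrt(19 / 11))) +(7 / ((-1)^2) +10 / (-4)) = 59 * sqrt(209) / 1083 +9 / 2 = 5.29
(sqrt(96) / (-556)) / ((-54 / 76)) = 38 * sqrt(6) / 3753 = 0.02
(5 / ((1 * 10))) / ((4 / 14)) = 7 / 4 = 1.75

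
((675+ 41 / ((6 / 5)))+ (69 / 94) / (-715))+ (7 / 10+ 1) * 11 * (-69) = -117174121 / 201630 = -581.13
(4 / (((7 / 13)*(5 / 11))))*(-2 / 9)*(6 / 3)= -2288 / 315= -7.26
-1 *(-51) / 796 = 51 / 796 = 0.06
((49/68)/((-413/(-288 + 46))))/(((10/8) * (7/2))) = 484/5015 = 0.10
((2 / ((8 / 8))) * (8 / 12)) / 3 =4 / 9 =0.44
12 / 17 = 0.71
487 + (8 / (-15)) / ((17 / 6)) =41379 / 85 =486.81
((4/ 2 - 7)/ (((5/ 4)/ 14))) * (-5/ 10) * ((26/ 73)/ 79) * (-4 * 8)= -23296/ 5767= -4.04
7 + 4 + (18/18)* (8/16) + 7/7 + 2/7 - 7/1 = 81/14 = 5.79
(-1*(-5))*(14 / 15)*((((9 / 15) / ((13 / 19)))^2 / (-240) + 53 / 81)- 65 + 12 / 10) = -12102230861 / 41067000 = -294.69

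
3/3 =1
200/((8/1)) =25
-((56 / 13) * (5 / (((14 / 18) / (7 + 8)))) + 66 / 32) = -86829 / 208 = -417.45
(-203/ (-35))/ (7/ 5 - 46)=-29/ 223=-0.13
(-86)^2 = 7396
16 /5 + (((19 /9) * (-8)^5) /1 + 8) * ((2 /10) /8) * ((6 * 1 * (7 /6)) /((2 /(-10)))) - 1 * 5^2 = 2722544 /45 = 60500.98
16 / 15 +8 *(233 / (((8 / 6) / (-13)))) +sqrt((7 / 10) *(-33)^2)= -272594 / 15 +33 *sqrt(70) / 10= -18145.32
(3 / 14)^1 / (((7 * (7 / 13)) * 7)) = 39 / 4802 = 0.01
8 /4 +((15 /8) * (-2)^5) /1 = -58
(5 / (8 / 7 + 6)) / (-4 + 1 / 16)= -8 / 45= -0.18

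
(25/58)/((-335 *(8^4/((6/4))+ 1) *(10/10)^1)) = -3/6369154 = -0.00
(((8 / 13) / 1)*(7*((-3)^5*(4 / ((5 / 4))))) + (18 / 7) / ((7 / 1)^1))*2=-21335004 / 3185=-6698.59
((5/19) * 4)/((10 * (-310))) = -1/2945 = -0.00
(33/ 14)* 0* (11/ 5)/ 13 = 0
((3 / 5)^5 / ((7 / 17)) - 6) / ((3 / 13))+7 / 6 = -3151969 / 131250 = -24.02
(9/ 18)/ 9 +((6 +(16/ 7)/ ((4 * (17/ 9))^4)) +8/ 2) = 846627905/ 84189168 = 10.06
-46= -46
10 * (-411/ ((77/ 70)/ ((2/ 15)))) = -5480/ 11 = -498.18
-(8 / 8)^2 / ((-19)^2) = -0.00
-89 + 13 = -76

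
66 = 66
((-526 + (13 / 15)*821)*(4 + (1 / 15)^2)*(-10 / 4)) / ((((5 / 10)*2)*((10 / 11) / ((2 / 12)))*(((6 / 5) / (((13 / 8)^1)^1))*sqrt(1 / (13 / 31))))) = -358570069*sqrt(403) / 24105600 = -298.61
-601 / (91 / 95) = -57095 / 91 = -627.42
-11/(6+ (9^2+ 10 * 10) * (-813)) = 1/13377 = 0.00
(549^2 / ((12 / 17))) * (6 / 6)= 1707939 / 4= 426984.75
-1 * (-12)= 12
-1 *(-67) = 67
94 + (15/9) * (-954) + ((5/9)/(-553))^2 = -37056711359/24770529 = -1496.00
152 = 152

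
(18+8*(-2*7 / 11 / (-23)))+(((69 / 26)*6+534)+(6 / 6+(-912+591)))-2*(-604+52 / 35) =1453.39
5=5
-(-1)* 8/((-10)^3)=-1/125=-0.01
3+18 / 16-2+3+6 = 89 / 8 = 11.12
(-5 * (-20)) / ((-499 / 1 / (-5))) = 500 / 499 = 1.00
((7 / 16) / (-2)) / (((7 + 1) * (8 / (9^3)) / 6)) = -14.95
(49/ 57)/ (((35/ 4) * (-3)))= -28/ 855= -0.03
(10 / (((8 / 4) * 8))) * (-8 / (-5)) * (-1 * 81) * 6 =-486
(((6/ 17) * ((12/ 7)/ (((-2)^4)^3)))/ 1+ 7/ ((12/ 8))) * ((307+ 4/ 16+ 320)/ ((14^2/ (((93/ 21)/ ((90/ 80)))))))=58.79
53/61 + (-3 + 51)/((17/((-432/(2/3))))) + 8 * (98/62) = -58383229/32147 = -1816.13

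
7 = 7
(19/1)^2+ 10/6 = 362.67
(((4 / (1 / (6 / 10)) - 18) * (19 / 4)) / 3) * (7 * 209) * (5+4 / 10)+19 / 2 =-4878136 / 25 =-195125.44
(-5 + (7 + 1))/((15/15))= 3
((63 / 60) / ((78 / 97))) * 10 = 679 / 52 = 13.06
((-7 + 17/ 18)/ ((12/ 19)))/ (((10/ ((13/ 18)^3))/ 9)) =-4549987/ 1399680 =-3.25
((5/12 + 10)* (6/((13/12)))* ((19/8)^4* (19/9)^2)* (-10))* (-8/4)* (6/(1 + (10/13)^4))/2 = 64599875348125/177689088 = 363555.67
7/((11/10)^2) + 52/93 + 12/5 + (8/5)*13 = 1662308/56265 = 29.54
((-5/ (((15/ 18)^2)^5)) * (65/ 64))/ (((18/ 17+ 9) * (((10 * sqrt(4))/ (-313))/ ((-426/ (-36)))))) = 21481951842/ 37109375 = 578.88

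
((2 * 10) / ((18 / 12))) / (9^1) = 40 / 27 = 1.48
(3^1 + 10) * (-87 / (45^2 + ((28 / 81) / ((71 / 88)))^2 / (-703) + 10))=-26296906677093 / 47315825129309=-0.56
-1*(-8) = 8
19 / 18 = 1.06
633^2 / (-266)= -400689 / 266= -1506.35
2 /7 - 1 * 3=-19 /7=-2.71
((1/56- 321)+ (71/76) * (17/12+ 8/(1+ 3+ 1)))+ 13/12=-10121213/31920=-317.08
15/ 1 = 15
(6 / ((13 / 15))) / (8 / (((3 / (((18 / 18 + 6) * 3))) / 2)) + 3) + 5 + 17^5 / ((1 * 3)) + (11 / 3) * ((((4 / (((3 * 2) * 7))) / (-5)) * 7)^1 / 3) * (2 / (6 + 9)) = 286565689694 / 605475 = 473290.71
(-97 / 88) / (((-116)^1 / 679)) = 65863 / 10208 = 6.45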